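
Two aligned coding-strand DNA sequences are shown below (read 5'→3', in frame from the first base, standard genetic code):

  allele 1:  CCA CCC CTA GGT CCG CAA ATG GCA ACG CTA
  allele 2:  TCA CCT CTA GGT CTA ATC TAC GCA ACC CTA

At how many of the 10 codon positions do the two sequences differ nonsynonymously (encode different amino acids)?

4

Codon 1: CCA Pro / TCA Ser — nonsynonymous.
Codon 2: CCC Pro / CCT Pro — synonymous.
Codon 3: CTA Leu / CTA Leu — identical.
Codon 4: GGT Gly / GGT Gly — identical.
Codon 5: CCG Pro / CTA Leu — nonsynonymous.
Codon 6: CAA Gln / ATC Ile — nonsynonymous.
Codon 7: ATG Met / TAC Tyr — nonsynonymous.
Codon 8: GCA Ala / GCA Ala — identical.
Codon 9: ACG Thr / ACC Thr — synonymous.
Codon 10: CTA Leu / CTA Leu — identical.
Nonsynonymous differences: 4.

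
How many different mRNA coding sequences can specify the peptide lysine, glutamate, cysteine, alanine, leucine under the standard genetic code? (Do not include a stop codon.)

Lys: 2 codons.
Glu: 2 codons.
Cys: 2 codons.
Ala: 4 codons.
Leu: 6 codons.
2 × 2 × 2 × 4 × 6 = 192.

192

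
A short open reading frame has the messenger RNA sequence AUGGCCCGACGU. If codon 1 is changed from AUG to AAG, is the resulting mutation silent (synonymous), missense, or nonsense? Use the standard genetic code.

missense

Position 2 falls in codon 1: AUG → Met.
After the substitution the codon is AAG → Lys.
Met ≠ Lys, so this is a missense mutation.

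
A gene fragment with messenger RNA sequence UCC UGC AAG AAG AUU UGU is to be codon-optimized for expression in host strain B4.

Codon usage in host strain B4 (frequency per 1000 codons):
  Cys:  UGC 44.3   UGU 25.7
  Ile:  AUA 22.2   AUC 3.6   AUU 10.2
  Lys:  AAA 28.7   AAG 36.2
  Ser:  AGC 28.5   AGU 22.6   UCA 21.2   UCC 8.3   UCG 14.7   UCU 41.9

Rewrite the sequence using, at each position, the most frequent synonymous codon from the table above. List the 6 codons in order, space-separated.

UCU UGC AAG AAG AUA UGC

Codon 1 (Ser): best is UCU at 41.9.
Codon 2 (Cys): best is UGC at 44.3.
Codon 3 (Lys): best is AAG at 36.2.
Codon 4 (Lys): best is AAG at 36.2.
Codon 5 (Ile): best is AUA at 22.2.
Codon 6 (Cys): best is UGC at 44.3.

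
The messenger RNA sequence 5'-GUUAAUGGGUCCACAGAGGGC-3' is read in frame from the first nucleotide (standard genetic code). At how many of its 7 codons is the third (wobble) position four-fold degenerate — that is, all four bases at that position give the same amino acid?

5

Codon 1 GUU (Val): third position 4-fold.
Codon 2 AAU (Asn): third position 2-fold.
Codon 3 GGG (Gly): third position 4-fold.
Codon 4 UCC (Ser): third position 4-fold.
Codon 5 ACA (Thr): third position 4-fold.
Codon 6 GAG (Glu): third position 2-fold.
Codon 7 GGC (Gly): third position 4-fold.
Four-fold degenerate third positions: 5.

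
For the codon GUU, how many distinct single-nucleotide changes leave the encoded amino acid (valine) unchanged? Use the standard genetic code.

3

Position 1: none → 0 synonymous.
Position 2: none → 0 synonymous.
Position 3: GUC, GUA, GUG → 3 synonymous.
Total: 0 + 0 + 3 = 3.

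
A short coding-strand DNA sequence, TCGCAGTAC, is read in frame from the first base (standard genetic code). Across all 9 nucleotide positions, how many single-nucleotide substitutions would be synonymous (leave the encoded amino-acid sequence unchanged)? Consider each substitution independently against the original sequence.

5

Codon 1 (TCG, Ser): 3 synonymous substitutions.
Codon 2 (CAG, Gln): 1 synonymous substitution.
Codon 3 (TAC, Tyr): 1 synonymous substitution.
Total: 3 + 1 + 1 = 5.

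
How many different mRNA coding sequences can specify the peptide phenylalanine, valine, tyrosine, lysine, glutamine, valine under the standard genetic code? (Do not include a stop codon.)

256

Phe: 2 codons.
Val: 4 codons.
Tyr: 2 codons.
Lys: 2 codons.
Gln: 2 codons.
Val: 4 codons.
2 × 4 × 2 × 2 × 2 × 4 = 256.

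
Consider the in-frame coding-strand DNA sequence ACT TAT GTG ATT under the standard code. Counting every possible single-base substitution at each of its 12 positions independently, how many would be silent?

Codon 1 (ACT, Thr): 3 synonymous substitutions.
Codon 2 (TAT, Tyr): 1 synonymous substitution.
Codon 3 (GTG, Val): 3 synonymous substitutions.
Codon 4 (ATT, Ile): 2 synonymous substitutions.
Total: 3 + 1 + 3 + 2 = 9.

9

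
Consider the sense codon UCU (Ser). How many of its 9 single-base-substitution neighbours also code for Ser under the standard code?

3

Position 1: none → 0 synonymous.
Position 2: none → 0 synonymous.
Position 3: UCC, UCA, UCG → 3 synonymous.
Total: 0 + 0 + 3 = 3.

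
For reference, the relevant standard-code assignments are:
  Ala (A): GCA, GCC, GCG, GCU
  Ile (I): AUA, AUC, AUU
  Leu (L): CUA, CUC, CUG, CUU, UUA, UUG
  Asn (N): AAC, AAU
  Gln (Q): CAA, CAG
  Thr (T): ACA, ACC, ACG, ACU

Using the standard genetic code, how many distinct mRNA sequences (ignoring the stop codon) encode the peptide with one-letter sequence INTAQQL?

Ile: 3 codons.
Asn: 2 codons.
Thr: 4 codons.
Ala: 4 codons.
Gln: 2 codons.
Gln: 2 codons.
Leu: 6 codons.
3 × 2 × 4 × 4 × 2 × 2 × 6 = 2304.

2304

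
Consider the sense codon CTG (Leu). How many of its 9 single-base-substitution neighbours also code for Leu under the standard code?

4

Position 1: TTG → 1 synonymous.
Position 2: none → 0 synonymous.
Position 3: CTT, CTC, CTA → 3 synonymous.
Total: 1 + 0 + 3 = 4.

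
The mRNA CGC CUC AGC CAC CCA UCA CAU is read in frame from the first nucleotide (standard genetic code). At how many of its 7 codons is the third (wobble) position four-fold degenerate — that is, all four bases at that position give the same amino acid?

4

Codon 1 CGC (Arg): third position 4-fold.
Codon 2 CUC (Leu): third position 4-fold.
Codon 3 AGC (Ser): third position 2-fold.
Codon 4 CAC (His): third position 2-fold.
Codon 5 CCA (Pro): third position 4-fold.
Codon 6 UCA (Ser): third position 4-fold.
Codon 7 CAU (His): third position 2-fold.
Four-fold degenerate third positions: 4.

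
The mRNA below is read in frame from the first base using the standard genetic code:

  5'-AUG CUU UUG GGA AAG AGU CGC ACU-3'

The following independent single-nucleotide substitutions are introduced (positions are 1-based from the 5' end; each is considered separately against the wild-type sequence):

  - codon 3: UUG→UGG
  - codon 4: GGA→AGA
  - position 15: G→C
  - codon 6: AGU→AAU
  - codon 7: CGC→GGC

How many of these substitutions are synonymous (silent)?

0

Codon 3: UUG (Leu) → UGG (Trp) — missense.
Codon 4: GGA (Gly) → AGA (Arg) — missense.
Codon 5: AAG (Lys) → AAC (Asn) — missense.
Codon 6: AGU (Ser) → AAU (Asn) — missense.
Codon 7: CGC (Arg) → GGC (Gly) — missense.
Synonymous: 0 of 5.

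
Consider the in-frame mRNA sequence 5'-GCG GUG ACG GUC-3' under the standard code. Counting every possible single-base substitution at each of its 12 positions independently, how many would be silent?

12

Codon 1 (GCG, Ala): 3 synonymous substitutions.
Codon 2 (GUG, Val): 3 synonymous substitutions.
Codon 3 (ACG, Thr): 3 synonymous substitutions.
Codon 4 (GUC, Val): 3 synonymous substitutions.
Total: 3 + 3 + 3 + 3 = 12.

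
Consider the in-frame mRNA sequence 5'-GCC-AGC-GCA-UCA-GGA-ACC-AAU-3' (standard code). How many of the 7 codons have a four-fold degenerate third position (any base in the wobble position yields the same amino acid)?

5

Codon 1 GCC (Ala): third position 4-fold.
Codon 2 AGC (Ser): third position 2-fold.
Codon 3 GCA (Ala): third position 4-fold.
Codon 4 UCA (Ser): third position 4-fold.
Codon 5 GGA (Gly): third position 4-fold.
Codon 6 ACC (Thr): third position 4-fold.
Codon 7 AAU (Asn): third position 2-fold.
Four-fold degenerate third positions: 5.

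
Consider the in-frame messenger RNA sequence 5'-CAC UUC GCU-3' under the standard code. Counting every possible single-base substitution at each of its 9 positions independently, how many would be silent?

Codon 1 (CAC, His): 1 synonymous substitution.
Codon 2 (UUC, Phe): 1 synonymous substitution.
Codon 3 (GCU, Ala): 3 synonymous substitutions.
Total: 1 + 1 + 3 = 5.

5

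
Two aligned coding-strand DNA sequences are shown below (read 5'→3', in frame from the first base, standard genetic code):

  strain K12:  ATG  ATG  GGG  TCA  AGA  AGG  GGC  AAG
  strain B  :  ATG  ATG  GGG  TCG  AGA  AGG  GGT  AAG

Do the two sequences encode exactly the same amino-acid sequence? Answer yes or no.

yes

Codon 1: ATG Met / ATG Met — identical.
Codon 2: ATG Met / ATG Met — identical.
Codon 3: GGG Gly / GGG Gly — identical.
Codon 4: TCA Ser / TCG Ser — synonymous.
Codon 5: AGA Arg / AGA Arg — identical.
Codon 6: AGG Arg / AGG Arg — identical.
Codon 7: GGC Gly / GGT Gly — synonymous.
Codon 8: AAG Lys / AAG Lys — identical.
Nonsynonymous differences: 0 → same protein.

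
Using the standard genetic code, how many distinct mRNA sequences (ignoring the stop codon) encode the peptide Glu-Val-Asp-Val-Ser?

384

Glu: 2 codons.
Val: 4 codons.
Asp: 2 codons.
Val: 4 codons.
Ser: 6 codons.
2 × 4 × 2 × 4 × 6 = 384.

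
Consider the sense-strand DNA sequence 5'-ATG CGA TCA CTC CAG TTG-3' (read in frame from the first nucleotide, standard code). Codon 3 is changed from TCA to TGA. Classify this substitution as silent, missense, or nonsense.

Position 8 falls in codon 3: TCA → Ser.
After the substitution the codon is TGA → Stop.
The new codon is a stop codon, so this is a nonsense mutation.

nonsense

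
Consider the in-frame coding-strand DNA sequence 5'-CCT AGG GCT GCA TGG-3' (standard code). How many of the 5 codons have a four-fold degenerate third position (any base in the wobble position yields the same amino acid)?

3

Codon 1 CCT (Pro): third position 4-fold.
Codon 2 AGG (Arg): third position 2-fold.
Codon 3 GCT (Ala): third position 4-fold.
Codon 4 GCA (Ala): third position 4-fold.
Codon 5 TGG (Trp): third position 1-fold.
Four-fold degenerate third positions: 3.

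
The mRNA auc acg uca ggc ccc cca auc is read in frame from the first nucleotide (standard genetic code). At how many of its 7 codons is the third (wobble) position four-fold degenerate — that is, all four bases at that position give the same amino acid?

Codon 1 AUC (Ile): third position 3-fold.
Codon 2 ACG (Thr): third position 4-fold.
Codon 3 UCA (Ser): third position 4-fold.
Codon 4 GGC (Gly): third position 4-fold.
Codon 5 CCC (Pro): third position 4-fold.
Codon 6 CCA (Pro): third position 4-fold.
Codon 7 AUC (Ile): third position 3-fold.
Four-fold degenerate third positions: 5.

5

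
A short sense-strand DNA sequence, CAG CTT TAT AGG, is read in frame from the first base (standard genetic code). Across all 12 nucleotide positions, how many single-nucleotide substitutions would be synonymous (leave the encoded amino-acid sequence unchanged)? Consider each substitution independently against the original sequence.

7

Codon 1 (CAG, Gln): 1 synonymous substitution.
Codon 2 (CTT, Leu): 3 synonymous substitutions.
Codon 3 (TAT, Tyr): 1 synonymous substitution.
Codon 4 (AGG, Arg): 2 synonymous substitutions.
Total: 1 + 3 + 1 + 2 = 7.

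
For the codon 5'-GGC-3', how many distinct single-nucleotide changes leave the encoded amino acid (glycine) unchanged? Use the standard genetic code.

3

Position 1: none → 0 synonymous.
Position 2: none → 0 synonymous.
Position 3: GGU, GGA, GGG → 3 synonymous.
Total: 0 + 0 + 3 = 3.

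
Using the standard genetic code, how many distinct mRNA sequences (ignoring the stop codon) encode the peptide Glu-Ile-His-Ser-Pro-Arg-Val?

6912

Glu: 2 codons.
Ile: 3 codons.
His: 2 codons.
Ser: 6 codons.
Pro: 4 codons.
Arg: 6 codons.
Val: 4 codons.
2 × 3 × 2 × 6 × 4 × 6 × 4 = 6912.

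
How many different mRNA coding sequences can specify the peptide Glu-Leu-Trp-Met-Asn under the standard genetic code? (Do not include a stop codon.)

Glu: 2 codons.
Leu: 6 codons.
Trp: 1 codon.
Met: 1 codon.
Asn: 2 codons.
2 × 6 × 1 × 1 × 2 = 24.

24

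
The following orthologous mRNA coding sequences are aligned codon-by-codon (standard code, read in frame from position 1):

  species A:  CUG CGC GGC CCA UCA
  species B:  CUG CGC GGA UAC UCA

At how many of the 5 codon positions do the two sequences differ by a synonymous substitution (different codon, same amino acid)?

1

Codon 1: CUG Leu / CUG Leu — identical.
Codon 2: CGC Arg / CGC Arg — identical.
Codon 3: GGC Gly / GGA Gly — synonymous.
Codon 4: CCA Pro / UAC Tyr — nonsynonymous.
Codon 5: UCA Ser / UCA Ser — identical.
Synonymous differences: 1.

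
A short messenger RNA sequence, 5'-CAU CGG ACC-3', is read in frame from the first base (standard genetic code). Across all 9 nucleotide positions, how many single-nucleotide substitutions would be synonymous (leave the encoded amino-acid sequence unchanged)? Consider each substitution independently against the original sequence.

Codon 1 (CAU, His): 1 synonymous substitution.
Codon 2 (CGG, Arg): 4 synonymous substitutions.
Codon 3 (ACC, Thr): 3 synonymous substitutions.
Total: 1 + 4 + 3 = 8.

8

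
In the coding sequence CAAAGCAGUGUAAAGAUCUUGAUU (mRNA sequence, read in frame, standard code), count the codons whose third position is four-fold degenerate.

1

Codon 1 CAA (Gln): third position 2-fold.
Codon 2 AGC (Ser): third position 2-fold.
Codon 3 AGU (Ser): third position 2-fold.
Codon 4 GUA (Val): third position 4-fold.
Codon 5 AAG (Lys): third position 2-fold.
Codon 6 AUC (Ile): third position 3-fold.
Codon 7 UUG (Leu): third position 2-fold.
Codon 8 AUU (Ile): third position 3-fold.
Four-fold degenerate third positions: 1.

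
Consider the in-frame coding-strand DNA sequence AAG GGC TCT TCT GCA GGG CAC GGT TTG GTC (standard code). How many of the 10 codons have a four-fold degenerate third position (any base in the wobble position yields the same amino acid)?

7

Codon 1 AAG (Lys): third position 2-fold.
Codon 2 GGC (Gly): third position 4-fold.
Codon 3 TCT (Ser): third position 4-fold.
Codon 4 TCT (Ser): third position 4-fold.
Codon 5 GCA (Ala): third position 4-fold.
Codon 6 GGG (Gly): third position 4-fold.
Codon 7 CAC (His): third position 2-fold.
Codon 8 GGT (Gly): third position 4-fold.
Codon 9 TTG (Leu): third position 2-fold.
Codon 10 GTC (Val): third position 4-fold.
Four-fold degenerate third positions: 7.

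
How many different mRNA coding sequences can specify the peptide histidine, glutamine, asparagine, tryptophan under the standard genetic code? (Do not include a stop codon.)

8

His: 2 codons.
Gln: 2 codons.
Asn: 2 codons.
Trp: 1 codon.
2 × 2 × 2 × 1 = 8.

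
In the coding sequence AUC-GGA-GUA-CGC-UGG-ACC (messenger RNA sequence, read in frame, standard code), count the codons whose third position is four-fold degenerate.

Codon 1 AUC (Ile): third position 3-fold.
Codon 2 GGA (Gly): third position 4-fold.
Codon 3 GUA (Val): third position 4-fold.
Codon 4 CGC (Arg): third position 4-fold.
Codon 5 UGG (Trp): third position 1-fold.
Codon 6 ACC (Thr): third position 4-fold.
Four-fold degenerate third positions: 4.

4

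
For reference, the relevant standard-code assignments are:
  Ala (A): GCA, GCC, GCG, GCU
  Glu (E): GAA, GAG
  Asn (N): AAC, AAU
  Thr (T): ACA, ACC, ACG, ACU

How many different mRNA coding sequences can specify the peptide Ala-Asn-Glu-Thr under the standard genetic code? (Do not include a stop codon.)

64

Ala: 4 codons.
Asn: 2 codons.
Glu: 2 codons.
Thr: 4 codons.
4 × 2 × 2 × 4 = 64.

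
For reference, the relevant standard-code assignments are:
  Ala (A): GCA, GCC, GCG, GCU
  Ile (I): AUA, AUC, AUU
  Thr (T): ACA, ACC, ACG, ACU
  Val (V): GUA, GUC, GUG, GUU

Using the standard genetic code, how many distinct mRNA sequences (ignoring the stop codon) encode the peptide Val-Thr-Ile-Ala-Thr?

768

Val: 4 codons.
Thr: 4 codons.
Ile: 3 codons.
Ala: 4 codons.
Thr: 4 codons.
4 × 4 × 3 × 4 × 4 = 768.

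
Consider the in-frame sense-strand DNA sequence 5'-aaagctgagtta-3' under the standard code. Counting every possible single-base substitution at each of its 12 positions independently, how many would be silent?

Codon 1 (AAA, Lys): 1 synonymous substitution.
Codon 2 (GCT, Ala): 3 synonymous substitutions.
Codon 3 (GAG, Glu): 1 synonymous substitution.
Codon 4 (TTA, Leu): 2 synonymous substitutions.
Total: 1 + 3 + 1 + 2 = 7.

7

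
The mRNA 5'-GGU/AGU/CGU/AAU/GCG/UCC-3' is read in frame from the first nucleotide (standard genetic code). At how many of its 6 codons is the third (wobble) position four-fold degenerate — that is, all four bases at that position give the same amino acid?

Codon 1 GGU (Gly): third position 4-fold.
Codon 2 AGU (Ser): third position 2-fold.
Codon 3 CGU (Arg): third position 4-fold.
Codon 4 AAU (Asn): third position 2-fold.
Codon 5 GCG (Ala): third position 4-fold.
Codon 6 UCC (Ser): third position 4-fold.
Four-fold degenerate third positions: 4.

4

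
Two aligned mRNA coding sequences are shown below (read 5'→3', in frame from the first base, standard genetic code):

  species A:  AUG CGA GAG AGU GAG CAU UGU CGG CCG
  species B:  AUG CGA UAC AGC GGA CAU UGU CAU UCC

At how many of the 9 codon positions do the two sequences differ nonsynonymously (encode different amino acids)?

Codon 1: AUG Met / AUG Met — identical.
Codon 2: CGA Arg / CGA Arg — identical.
Codon 3: GAG Glu / UAC Tyr — nonsynonymous.
Codon 4: AGU Ser / AGC Ser — synonymous.
Codon 5: GAG Glu / GGA Gly — nonsynonymous.
Codon 6: CAU His / CAU His — identical.
Codon 7: UGU Cys / UGU Cys — identical.
Codon 8: CGG Arg / CAU His — nonsynonymous.
Codon 9: CCG Pro / UCC Ser — nonsynonymous.
Nonsynonymous differences: 4.

4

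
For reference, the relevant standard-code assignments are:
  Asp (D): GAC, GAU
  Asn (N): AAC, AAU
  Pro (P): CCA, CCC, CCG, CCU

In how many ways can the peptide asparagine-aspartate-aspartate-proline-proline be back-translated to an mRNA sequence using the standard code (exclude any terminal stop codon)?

Asn: 2 codons.
Asp: 2 codons.
Asp: 2 codons.
Pro: 4 codons.
Pro: 4 codons.
2 × 2 × 2 × 4 × 4 = 128.

128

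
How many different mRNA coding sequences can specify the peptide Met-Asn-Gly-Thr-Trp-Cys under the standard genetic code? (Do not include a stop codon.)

64

Met: 1 codon.
Asn: 2 codons.
Gly: 4 codons.
Thr: 4 codons.
Trp: 1 codon.
Cys: 2 codons.
1 × 2 × 4 × 4 × 1 × 2 = 64.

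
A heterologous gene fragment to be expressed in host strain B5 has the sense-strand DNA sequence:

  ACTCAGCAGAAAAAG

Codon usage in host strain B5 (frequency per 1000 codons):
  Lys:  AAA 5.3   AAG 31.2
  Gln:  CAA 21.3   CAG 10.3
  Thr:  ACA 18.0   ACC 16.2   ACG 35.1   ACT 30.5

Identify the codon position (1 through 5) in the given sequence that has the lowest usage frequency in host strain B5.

Codon 1 ACT (Thr): 30.5 per 1000.
Codon 2 CAG (Gln): 10.3 per 1000.
Codon 3 CAG (Gln): 10.3 per 1000.
Codon 4 AAA (Lys): 5.3 per 1000.
Codon 5 AAG (Lys): 31.2 per 1000.
Lowest frequency is 5.3 at codon 4.

4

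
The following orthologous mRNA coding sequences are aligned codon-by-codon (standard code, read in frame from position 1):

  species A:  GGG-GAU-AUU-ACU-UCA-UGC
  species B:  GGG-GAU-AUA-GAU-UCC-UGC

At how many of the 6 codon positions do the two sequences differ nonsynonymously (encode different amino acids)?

Codon 1: GGG Gly / GGG Gly — identical.
Codon 2: GAU Asp / GAU Asp — identical.
Codon 3: AUU Ile / AUA Ile — synonymous.
Codon 4: ACU Thr / GAU Asp — nonsynonymous.
Codon 5: UCA Ser / UCC Ser — synonymous.
Codon 6: UGC Cys / UGC Cys — identical.
Nonsynonymous differences: 1.

1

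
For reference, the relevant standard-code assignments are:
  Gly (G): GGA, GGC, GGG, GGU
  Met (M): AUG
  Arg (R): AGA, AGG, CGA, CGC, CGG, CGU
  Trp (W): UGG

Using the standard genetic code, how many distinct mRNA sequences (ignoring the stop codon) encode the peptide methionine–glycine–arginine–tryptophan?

Met: 1 codon.
Gly: 4 codons.
Arg: 6 codons.
Trp: 1 codon.
1 × 4 × 6 × 1 = 24.

24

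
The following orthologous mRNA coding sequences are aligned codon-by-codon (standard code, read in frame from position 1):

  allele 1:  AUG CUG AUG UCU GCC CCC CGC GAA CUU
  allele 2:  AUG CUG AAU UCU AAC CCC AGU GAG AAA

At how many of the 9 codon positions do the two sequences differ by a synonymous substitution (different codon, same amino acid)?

Codon 1: AUG Met / AUG Met — identical.
Codon 2: CUG Leu / CUG Leu — identical.
Codon 3: AUG Met / AAU Asn — nonsynonymous.
Codon 4: UCU Ser / UCU Ser — identical.
Codon 5: GCC Ala / AAC Asn — nonsynonymous.
Codon 6: CCC Pro / CCC Pro — identical.
Codon 7: CGC Arg / AGU Ser — nonsynonymous.
Codon 8: GAA Glu / GAG Glu — synonymous.
Codon 9: CUU Leu / AAA Lys — nonsynonymous.
Synonymous differences: 1.

1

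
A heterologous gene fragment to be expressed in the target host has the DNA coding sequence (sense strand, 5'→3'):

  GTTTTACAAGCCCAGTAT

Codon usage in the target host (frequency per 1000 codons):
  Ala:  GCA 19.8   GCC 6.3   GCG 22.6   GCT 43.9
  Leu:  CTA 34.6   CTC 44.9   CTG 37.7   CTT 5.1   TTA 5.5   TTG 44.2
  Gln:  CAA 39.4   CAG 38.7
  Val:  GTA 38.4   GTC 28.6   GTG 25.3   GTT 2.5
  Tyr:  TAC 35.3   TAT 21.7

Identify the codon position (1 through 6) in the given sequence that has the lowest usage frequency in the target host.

Codon 1 GTT (Val): 2.5 per 1000.
Codon 2 TTA (Leu): 5.5 per 1000.
Codon 3 CAA (Gln): 39.4 per 1000.
Codon 4 GCC (Ala): 6.3 per 1000.
Codon 5 CAG (Gln): 38.7 per 1000.
Codon 6 TAT (Tyr): 21.7 per 1000.
Lowest frequency is 2.5 at codon 1.

1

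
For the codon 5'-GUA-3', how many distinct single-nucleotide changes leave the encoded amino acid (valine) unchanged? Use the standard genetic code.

3

Position 1: none → 0 synonymous.
Position 2: none → 0 synonymous.
Position 3: GUU, GUC, GUG → 3 synonymous.
Total: 0 + 0 + 3 = 3.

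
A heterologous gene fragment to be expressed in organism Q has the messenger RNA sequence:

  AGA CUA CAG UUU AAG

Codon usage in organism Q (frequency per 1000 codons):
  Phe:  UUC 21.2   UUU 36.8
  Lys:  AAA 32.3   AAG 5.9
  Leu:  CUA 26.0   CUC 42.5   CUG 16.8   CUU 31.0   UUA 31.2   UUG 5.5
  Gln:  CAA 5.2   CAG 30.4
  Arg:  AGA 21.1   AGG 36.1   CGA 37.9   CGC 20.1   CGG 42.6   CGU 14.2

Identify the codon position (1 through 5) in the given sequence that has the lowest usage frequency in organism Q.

Codon 1 AGA (Arg): 21.1 per 1000.
Codon 2 CUA (Leu): 26.0 per 1000.
Codon 3 CAG (Gln): 30.4 per 1000.
Codon 4 UUU (Phe): 36.8 per 1000.
Codon 5 AAG (Lys): 5.9 per 1000.
Lowest frequency is 5.9 at codon 5.

5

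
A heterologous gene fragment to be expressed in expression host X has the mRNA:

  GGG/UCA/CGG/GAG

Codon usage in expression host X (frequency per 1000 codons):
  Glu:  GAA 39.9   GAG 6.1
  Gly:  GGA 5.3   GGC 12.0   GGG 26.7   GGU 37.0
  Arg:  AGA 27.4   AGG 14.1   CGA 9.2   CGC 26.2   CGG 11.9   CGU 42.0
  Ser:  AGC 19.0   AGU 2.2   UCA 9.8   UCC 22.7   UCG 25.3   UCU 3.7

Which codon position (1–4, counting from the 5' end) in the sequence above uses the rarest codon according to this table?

Codon 1 GGG (Gly): 26.7 per 1000.
Codon 2 UCA (Ser): 9.8 per 1000.
Codon 3 CGG (Arg): 11.9 per 1000.
Codon 4 GAG (Glu): 6.1 per 1000.
Lowest frequency is 6.1 at codon 4.

4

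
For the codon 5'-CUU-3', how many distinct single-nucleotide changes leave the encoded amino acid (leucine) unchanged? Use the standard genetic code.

3

Position 1: none → 0 synonymous.
Position 2: none → 0 synonymous.
Position 3: CUC, CUA, CUG → 3 synonymous.
Total: 0 + 0 + 3 = 3.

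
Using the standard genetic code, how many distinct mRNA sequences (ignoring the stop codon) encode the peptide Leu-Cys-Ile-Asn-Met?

Leu: 6 codons.
Cys: 2 codons.
Ile: 3 codons.
Asn: 2 codons.
Met: 1 codon.
6 × 2 × 3 × 2 × 1 = 72.

72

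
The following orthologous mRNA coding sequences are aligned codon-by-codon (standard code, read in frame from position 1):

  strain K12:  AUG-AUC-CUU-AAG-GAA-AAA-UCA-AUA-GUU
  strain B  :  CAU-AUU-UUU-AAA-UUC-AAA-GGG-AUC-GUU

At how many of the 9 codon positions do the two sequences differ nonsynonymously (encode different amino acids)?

4

Codon 1: AUG Met / CAU His — nonsynonymous.
Codon 2: AUC Ile / AUU Ile — synonymous.
Codon 3: CUU Leu / UUU Phe — nonsynonymous.
Codon 4: AAG Lys / AAA Lys — synonymous.
Codon 5: GAA Glu / UUC Phe — nonsynonymous.
Codon 6: AAA Lys / AAA Lys — identical.
Codon 7: UCA Ser / GGG Gly — nonsynonymous.
Codon 8: AUA Ile / AUC Ile — synonymous.
Codon 9: GUU Val / GUU Val — identical.
Nonsynonymous differences: 4.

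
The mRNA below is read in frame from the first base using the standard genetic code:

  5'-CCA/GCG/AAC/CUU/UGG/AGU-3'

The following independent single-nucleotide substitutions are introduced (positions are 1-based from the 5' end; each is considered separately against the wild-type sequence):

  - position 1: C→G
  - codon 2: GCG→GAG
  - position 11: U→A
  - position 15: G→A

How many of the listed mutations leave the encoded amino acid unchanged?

0

Codon 1: CCA (Pro) → GCA (Ala) — missense.
Codon 2: GCG (Ala) → GAG (Glu) — missense.
Codon 4: CUU (Leu) → CAU (His) — missense.
Codon 5: UGG (Trp) → UGA (Stop) — nonsense.
Synonymous: 0 of 4.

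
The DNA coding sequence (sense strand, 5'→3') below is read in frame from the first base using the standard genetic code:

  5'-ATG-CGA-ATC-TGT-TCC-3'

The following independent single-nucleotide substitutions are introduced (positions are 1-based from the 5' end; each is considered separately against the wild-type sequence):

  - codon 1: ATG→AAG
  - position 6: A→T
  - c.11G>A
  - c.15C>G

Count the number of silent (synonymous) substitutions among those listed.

Codon 1: ATG (Met) → AAG (Lys) — missense.
Codon 2: CGA (Arg) → CGT (Arg) — synonymous.
Codon 4: TGT (Cys) → TAT (Tyr) — missense.
Codon 5: TCC (Ser) → TCG (Ser) — synonymous.
Synonymous: 2 of 4.

2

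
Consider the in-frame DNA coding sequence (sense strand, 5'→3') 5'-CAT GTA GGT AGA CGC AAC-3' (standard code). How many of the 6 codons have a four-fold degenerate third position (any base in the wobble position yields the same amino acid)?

3

Codon 1 CAT (His): third position 2-fold.
Codon 2 GTA (Val): third position 4-fold.
Codon 3 GGT (Gly): third position 4-fold.
Codon 4 AGA (Arg): third position 2-fold.
Codon 5 CGC (Arg): third position 4-fold.
Codon 6 AAC (Asn): third position 2-fold.
Four-fold degenerate third positions: 3.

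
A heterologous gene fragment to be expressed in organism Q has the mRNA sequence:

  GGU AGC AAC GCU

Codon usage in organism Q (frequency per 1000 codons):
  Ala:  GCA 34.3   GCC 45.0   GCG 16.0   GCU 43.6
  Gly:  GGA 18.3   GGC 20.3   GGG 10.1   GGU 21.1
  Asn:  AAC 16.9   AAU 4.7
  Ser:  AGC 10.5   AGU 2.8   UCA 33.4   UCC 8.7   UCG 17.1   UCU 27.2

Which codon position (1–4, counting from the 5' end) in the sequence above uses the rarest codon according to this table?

2

Codon 1 GGU (Gly): 21.1 per 1000.
Codon 2 AGC (Ser): 10.5 per 1000.
Codon 3 AAC (Asn): 16.9 per 1000.
Codon 4 GCU (Ala): 43.6 per 1000.
Lowest frequency is 10.5 at codon 2.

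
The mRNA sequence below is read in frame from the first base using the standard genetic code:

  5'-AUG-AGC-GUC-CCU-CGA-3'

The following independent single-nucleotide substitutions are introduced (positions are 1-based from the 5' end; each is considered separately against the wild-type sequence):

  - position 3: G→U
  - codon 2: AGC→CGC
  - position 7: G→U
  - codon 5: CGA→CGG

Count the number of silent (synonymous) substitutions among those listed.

Codon 1: AUG (Met) → AUU (Ile) — missense.
Codon 2: AGC (Ser) → CGC (Arg) — missense.
Codon 3: GUC (Val) → UUC (Phe) — missense.
Codon 5: CGA (Arg) → CGG (Arg) — synonymous.
Synonymous: 1 of 4.

1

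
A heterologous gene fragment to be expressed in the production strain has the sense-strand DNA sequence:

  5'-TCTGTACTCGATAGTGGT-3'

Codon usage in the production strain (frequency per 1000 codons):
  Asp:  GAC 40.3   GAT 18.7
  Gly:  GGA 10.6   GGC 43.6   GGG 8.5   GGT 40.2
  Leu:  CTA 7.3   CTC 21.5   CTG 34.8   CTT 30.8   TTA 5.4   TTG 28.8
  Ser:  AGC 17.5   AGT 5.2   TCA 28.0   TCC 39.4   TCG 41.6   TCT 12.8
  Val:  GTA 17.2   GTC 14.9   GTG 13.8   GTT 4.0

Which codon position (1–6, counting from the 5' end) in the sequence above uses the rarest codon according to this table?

Codon 1 TCT (Ser): 12.8 per 1000.
Codon 2 GTA (Val): 17.2 per 1000.
Codon 3 CTC (Leu): 21.5 per 1000.
Codon 4 GAT (Asp): 18.7 per 1000.
Codon 5 AGT (Ser): 5.2 per 1000.
Codon 6 GGT (Gly): 40.2 per 1000.
Lowest frequency is 5.2 at codon 5.

5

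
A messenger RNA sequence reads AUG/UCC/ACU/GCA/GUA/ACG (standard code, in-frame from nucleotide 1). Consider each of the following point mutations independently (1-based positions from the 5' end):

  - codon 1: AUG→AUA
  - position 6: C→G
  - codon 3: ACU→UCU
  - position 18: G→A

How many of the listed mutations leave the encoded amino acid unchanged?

Codon 1: AUG (Met) → AUA (Ile) — missense.
Codon 2: UCC (Ser) → UCG (Ser) — synonymous.
Codon 3: ACU (Thr) → UCU (Ser) — missense.
Codon 6: ACG (Thr) → ACA (Thr) — synonymous.
Synonymous: 2 of 4.

2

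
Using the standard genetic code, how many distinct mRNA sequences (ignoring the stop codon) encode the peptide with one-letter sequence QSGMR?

288

Gln: 2 codons.
Ser: 6 codons.
Gly: 4 codons.
Met: 1 codon.
Arg: 6 codons.
2 × 6 × 4 × 1 × 6 = 288.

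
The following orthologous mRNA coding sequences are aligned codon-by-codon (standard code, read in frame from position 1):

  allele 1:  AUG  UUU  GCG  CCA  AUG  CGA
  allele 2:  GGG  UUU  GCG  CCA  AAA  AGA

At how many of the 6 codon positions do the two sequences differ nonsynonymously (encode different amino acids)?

2

Codon 1: AUG Met / GGG Gly — nonsynonymous.
Codon 2: UUU Phe / UUU Phe — identical.
Codon 3: GCG Ala / GCG Ala — identical.
Codon 4: CCA Pro / CCA Pro — identical.
Codon 5: AUG Met / AAA Lys — nonsynonymous.
Codon 6: CGA Arg / AGA Arg — synonymous.
Nonsynonymous differences: 2.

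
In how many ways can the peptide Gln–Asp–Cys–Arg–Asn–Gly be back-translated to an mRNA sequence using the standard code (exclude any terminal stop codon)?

Gln: 2 codons.
Asp: 2 codons.
Cys: 2 codons.
Arg: 6 codons.
Asn: 2 codons.
Gly: 4 codons.
2 × 2 × 2 × 6 × 2 × 4 = 384.

384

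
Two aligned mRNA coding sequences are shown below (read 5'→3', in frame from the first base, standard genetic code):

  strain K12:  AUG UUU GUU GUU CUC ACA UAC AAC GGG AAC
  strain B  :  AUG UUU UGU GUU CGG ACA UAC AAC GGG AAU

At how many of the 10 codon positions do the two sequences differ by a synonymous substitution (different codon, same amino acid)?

Codon 1: AUG Met / AUG Met — identical.
Codon 2: UUU Phe / UUU Phe — identical.
Codon 3: GUU Val / UGU Cys — nonsynonymous.
Codon 4: GUU Val / GUU Val — identical.
Codon 5: CUC Leu / CGG Arg — nonsynonymous.
Codon 6: ACA Thr / ACA Thr — identical.
Codon 7: UAC Tyr / UAC Tyr — identical.
Codon 8: AAC Asn / AAC Asn — identical.
Codon 9: GGG Gly / GGG Gly — identical.
Codon 10: AAC Asn / AAU Asn — synonymous.
Synonymous differences: 1.

1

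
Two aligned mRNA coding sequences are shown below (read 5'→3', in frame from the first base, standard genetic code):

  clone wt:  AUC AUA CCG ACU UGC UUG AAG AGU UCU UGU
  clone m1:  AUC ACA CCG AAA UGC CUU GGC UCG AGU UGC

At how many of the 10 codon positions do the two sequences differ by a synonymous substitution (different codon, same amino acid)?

4

Codon 1: AUC Ile / AUC Ile — identical.
Codon 2: AUA Ile / ACA Thr — nonsynonymous.
Codon 3: CCG Pro / CCG Pro — identical.
Codon 4: ACU Thr / AAA Lys — nonsynonymous.
Codon 5: UGC Cys / UGC Cys — identical.
Codon 6: UUG Leu / CUU Leu — synonymous.
Codon 7: AAG Lys / GGC Gly — nonsynonymous.
Codon 8: AGU Ser / UCG Ser — synonymous.
Codon 9: UCU Ser / AGU Ser — synonymous.
Codon 10: UGU Cys / UGC Cys — synonymous.
Synonymous differences: 4.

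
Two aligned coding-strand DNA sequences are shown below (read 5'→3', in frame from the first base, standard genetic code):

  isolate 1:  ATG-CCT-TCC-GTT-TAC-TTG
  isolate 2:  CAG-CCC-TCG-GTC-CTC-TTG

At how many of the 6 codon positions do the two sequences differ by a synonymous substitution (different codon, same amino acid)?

Codon 1: ATG Met / CAG Gln — nonsynonymous.
Codon 2: CCT Pro / CCC Pro — synonymous.
Codon 3: TCC Ser / TCG Ser — synonymous.
Codon 4: GTT Val / GTC Val — synonymous.
Codon 5: TAC Tyr / CTC Leu — nonsynonymous.
Codon 6: TTG Leu / TTG Leu — identical.
Synonymous differences: 3.

3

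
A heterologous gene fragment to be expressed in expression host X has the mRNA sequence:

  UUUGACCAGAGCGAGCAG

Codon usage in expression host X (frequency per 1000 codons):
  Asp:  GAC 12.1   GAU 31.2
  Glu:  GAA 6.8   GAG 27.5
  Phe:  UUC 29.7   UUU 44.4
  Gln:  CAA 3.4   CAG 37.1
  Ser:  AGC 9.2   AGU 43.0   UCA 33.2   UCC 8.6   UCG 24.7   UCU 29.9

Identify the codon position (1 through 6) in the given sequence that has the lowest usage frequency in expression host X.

4

Codon 1 UUU (Phe): 44.4 per 1000.
Codon 2 GAC (Asp): 12.1 per 1000.
Codon 3 CAG (Gln): 37.1 per 1000.
Codon 4 AGC (Ser): 9.2 per 1000.
Codon 5 GAG (Glu): 27.5 per 1000.
Codon 6 CAG (Gln): 37.1 per 1000.
Lowest frequency is 9.2 at codon 4.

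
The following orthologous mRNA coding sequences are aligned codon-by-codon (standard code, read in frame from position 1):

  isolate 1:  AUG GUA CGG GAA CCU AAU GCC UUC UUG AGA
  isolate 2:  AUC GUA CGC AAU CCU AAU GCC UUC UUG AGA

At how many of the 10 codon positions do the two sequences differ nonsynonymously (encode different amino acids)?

Codon 1: AUG Met / AUC Ile — nonsynonymous.
Codon 2: GUA Val / GUA Val — identical.
Codon 3: CGG Arg / CGC Arg — synonymous.
Codon 4: GAA Glu / AAU Asn — nonsynonymous.
Codon 5: CCU Pro / CCU Pro — identical.
Codon 6: AAU Asn / AAU Asn — identical.
Codon 7: GCC Ala / GCC Ala — identical.
Codon 8: UUC Phe / UUC Phe — identical.
Codon 9: UUG Leu / UUG Leu — identical.
Codon 10: AGA Arg / AGA Arg — identical.
Nonsynonymous differences: 2.

2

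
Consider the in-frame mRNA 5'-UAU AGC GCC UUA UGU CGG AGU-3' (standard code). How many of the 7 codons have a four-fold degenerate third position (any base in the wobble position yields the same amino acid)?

Codon 1 UAU (Tyr): third position 2-fold.
Codon 2 AGC (Ser): third position 2-fold.
Codon 3 GCC (Ala): third position 4-fold.
Codon 4 UUA (Leu): third position 2-fold.
Codon 5 UGU (Cys): third position 2-fold.
Codon 6 CGG (Arg): third position 4-fold.
Codon 7 AGU (Ser): third position 2-fold.
Four-fold degenerate third positions: 2.

2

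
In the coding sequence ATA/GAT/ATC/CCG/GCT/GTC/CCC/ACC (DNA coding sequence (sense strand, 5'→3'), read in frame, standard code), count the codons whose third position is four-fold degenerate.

Codon 1 ATA (Ile): third position 3-fold.
Codon 2 GAT (Asp): third position 2-fold.
Codon 3 ATC (Ile): third position 3-fold.
Codon 4 CCG (Pro): third position 4-fold.
Codon 5 GCT (Ala): third position 4-fold.
Codon 6 GTC (Val): third position 4-fold.
Codon 7 CCC (Pro): third position 4-fold.
Codon 8 ACC (Thr): third position 4-fold.
Four-fold degenerate third positions: 5.

5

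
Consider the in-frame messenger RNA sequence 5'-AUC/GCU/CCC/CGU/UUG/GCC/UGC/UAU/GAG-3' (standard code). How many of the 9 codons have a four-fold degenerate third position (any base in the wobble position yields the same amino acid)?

4

Codon 1 AUC (Ile): third position 3-fold.
Codon 2 GCU (Ala): third position 4-fold.
Codon 3 CCC (Pro): third position 4-fold.
Codon 4 CGU (Arg): third position 4-fold.
Codon 5 UUG (Leu): third position 2-fold.
Codon 6 GCC (Ala): third position 4-fold.
Codon 7 UGC (Cys): third position 2-fold.
Codon 8 UAU (Tyr): third position 2-fold.
Codon 9 GAG (Glu): third position 2-fold.
Four-fold degenerate third positions: 4.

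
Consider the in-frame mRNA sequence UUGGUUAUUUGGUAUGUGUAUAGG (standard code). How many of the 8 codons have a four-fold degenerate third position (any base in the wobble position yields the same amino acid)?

Codon 1 UUG (Leu): third position 2-fold.
Codon 2 GUU (Val): third position 4-fold.
Codon 3 AUU (Ile): third position 3-fold.
Codon 4 UGG (Trp): third position 1-fold.
Codon 5 UAU (Tyr): third position 2-fold.
Codon 6 GUG (Val): third position 4-fold.
Codon 7 UAU (Tyr): third position 2-fold.
Codon 8 AGG (Arg): third position 2-fold.
Four-fold degenerate third positions: 2.

2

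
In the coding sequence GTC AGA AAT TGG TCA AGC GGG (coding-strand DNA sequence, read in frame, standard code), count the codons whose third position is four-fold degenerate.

3

Codon 1 GTC (Val): third position 4-fold.
Codon 2 AGA (Arg): third position 2-fold.
Codon 3 AAT (Asn): third position 2-fold.
Codon 4 TGG (Trp): third position 1-fold.
Codon 5 TCA (Ser): third position 4-fold.
Codon 6 AGC (Ser): third position 2-fold.
Codon 7 GGG (Gly): third position 4-fold.
Four-fold degenerate third positions: 3.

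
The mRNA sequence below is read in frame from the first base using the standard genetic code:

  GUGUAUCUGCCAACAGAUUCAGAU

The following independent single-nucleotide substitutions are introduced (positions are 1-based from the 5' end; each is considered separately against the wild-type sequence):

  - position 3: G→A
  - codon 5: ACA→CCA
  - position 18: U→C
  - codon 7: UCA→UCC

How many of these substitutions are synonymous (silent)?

3

Codon 1: GUG (Val) → GUA (Val) — synonymous.
Codon 5: ACA (Thr) → CCA (Pro) — missense.
Codon 6: GAU (Asp) → GAC (Asp) — synonymous.
Codon 7: UCA (Ser) → UCC (Ser) — synonymous.
Synonymous: 3 of 4.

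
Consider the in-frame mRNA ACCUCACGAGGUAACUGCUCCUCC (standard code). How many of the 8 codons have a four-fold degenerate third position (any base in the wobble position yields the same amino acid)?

6

Codon 1 ACC (Thr): third position 4-fold.
Codon 2 UCA (Ser): third position 4-fold.
Codon 3 CGA (Arg): third position 4-fold.
Codon 4 GGU (Gly): third position 4-fold.
Codon 5 AAC (Asn): third position 2-fold.
Codon 6 UGC (Cys): third position 2-fold.
Codon 7 UCC (Ser): third position 4-fold.
Codon 8 UCC (Ser): third position 4-fold.
Four-fold degenerate third positions: 6.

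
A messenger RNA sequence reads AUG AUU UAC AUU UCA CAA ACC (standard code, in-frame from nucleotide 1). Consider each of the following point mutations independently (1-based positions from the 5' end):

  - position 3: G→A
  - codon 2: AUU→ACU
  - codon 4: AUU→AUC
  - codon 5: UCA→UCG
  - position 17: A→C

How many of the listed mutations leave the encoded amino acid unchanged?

Codon 1: AUG (Met) → AUA (Ile) — missense.
Codon 2: AUU (Ile) → ACU (Thr) — missense.
Codon 4: AUU (Ile) → AUC (Ile) — synonymous.
Codon 5: UCA (Ser) → UCG (Ser) — synonymous.
Codon 6: CAA (Gln) → CCA (Pro) — missense.
Synonymous: 2 of 5.

2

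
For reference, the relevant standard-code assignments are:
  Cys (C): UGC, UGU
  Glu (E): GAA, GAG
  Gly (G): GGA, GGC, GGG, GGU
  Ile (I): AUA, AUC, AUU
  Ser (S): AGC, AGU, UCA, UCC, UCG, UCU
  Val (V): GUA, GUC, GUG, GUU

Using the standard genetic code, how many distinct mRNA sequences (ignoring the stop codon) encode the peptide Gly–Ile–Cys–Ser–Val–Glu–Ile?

Gly: 4 codons.
Ile: 3 codons.
Cys: 2 codons.
Ser: 6 codons.
Val: 4 codons.
Glu: 2 codons.
Ile: 3 codons.
4 × 3 × 2 × 6 × 4 × 2 × 3 = 3456.

3456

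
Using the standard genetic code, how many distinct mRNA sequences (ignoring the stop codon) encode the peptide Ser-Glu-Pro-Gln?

Ser: 6 codons.
Glu: 2 codons.
Pro: 4 codons.
Gln: 2 codons.
6 × 2 × 4 × 2 = 96.

96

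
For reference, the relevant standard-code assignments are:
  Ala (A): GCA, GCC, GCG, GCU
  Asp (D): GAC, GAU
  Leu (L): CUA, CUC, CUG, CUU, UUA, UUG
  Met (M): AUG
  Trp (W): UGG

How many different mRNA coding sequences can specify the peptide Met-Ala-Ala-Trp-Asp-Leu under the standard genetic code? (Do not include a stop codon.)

Met: 1 codon.
Ala: 4 codons.
Ala: 4 codons.
Trp: 1 codon.
Asp: 2 codons.
Leu: 6 codons.
1 × 4 × 4 × 1 × 2 × 6 = 192.

192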